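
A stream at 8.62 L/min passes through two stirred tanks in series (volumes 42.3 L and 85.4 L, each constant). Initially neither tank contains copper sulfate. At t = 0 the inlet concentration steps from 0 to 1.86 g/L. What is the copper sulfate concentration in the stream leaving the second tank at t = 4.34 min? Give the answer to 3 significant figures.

0.236 g/L

Time constants: τᵢ = Vᵢ/Q for each well-mixed tank.
τ₁ = 42.3/8.62 = 4.9072 min; τ₂ = 85.4/8.62 = 9.9072 min.
Tank 1: C₁ = C_in(1 − e^(−t/τ₁)). Tank 2 (τ₁ ≠ τ₂): C₂ = C_in[1 − (τ₁ e^(−t/τ₁) − τ₂ e^(−t/τ₂))/(τ₁ − τ₂)].
At t = 4.34: e^(−t/τ₁) = 0.41296, e^(−t/τ₂) = 0.64528.
C₂ = 1.86·[1 − (4.9072·0.41296 − 9.9072·0.64528)/(-5.0000)] = 1.86·0.12670 = 0.23566 g/L.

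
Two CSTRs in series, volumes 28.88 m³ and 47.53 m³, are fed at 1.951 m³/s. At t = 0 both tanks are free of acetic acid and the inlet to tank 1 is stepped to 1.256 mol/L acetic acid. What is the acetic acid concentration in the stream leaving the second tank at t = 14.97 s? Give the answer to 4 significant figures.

Each tank obeys Vᵢ dCᵢ/dt = Q(Cᵢ₋₁ − Cᵢ), so τᵢ = Vᵢ/Q.
τ₁ = 28.88/1.951 = 14.8027 s; τ₂ = 47.53/1.951 = 24.3619 s.
Solving the cascade with C₁(0)=C₂(0)=0 gives C₂(t) = C_in[1 − (τ₁ e^(−t/τ₁) − τ₂ e^(−t/τ₂))/(τ₁ − τ₂)].
At t = 14.97: e^(−t/τ₁) = 0.363744, e^(−t/τ₂) = 0.540919.
C₂ = 1.256·[1 − (14.8027·0.363744 − 24.3619·0.540919)/(-9.55920)] = 1.256·0.184720 = 0.232009 mol/L.

0.2320 mol/L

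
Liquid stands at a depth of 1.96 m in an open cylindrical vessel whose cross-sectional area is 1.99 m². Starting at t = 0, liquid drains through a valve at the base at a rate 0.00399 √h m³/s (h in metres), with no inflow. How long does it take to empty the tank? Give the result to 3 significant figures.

1400 s

Volume balance on the tank: A dh/dt = −0.00399 √h.
∫ h^(−1/2) dh = −(0.00399/A) ∫ dt, giving 2√h = 2√h₀ − (0.00399/A) t.
Set h = 0: 2√h₀ = (0.00399/A) t_empty ⇒ t_empty = 2A√h₀/0.00399.
t_empty = 2·1.99·√1.96/0.00399 = 3.9800·1.4000/0.00399 = 1396.5 s.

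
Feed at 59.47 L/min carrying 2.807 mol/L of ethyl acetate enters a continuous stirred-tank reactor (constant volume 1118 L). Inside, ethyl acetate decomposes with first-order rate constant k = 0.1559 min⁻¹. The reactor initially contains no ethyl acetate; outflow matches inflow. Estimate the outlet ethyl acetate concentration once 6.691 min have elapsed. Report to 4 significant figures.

0.5378 mol/L

Species balance: V dC/dt = Q C_in − Q C − k V C.
dC/dt = (Q/V) C_in − (Q/V + k) C; effective rate a = Q/V + k = 0.0531932 + 0.1559 = 0.209093 min⁻¹.
C_ss = Q C_in/(Q + kV) = 0.714099 mol/L; C(t) = C_ss + (C₀ − C_ss) e^(−a t).
C(6.691) = 0.714099 + (-0.714099)·e^(−0.209093·6.691) = 0.714099 + (-0.714099)·0.246833 = 0.537836 mol/L.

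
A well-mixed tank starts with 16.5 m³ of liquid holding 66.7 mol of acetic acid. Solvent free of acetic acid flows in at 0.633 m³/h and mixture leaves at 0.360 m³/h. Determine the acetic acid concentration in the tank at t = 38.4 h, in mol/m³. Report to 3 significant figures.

Let m(t) be the amount of acetic acid. Volume: V(t) = V₀ + (Q_in − Q_out) t = 16.5 + 0.27300 t; V(38.4) = 26.983 m³.
Species balance (pure solvent in): dm/dt = −Q_out · m/V(t).
Separate: dm/m = −Q_out dt/V(t) ⇒ ln(m/m₀) = −(Q_out/(Q_in−Q_out)) ln(V/V₀).
m = m₀ (V₀/V)^(Q_out/(Q_in−Q_out)) = 66.7 × (16.5/26.983)^(1.3187) = 34.869 mol.
C = m/V = 34.869/26.983 = 1.2923 mol/m³.

1.29 mol/m³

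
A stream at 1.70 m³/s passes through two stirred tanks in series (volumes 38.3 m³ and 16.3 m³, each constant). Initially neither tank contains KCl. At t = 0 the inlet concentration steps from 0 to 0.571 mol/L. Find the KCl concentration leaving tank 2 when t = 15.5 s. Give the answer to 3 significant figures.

0.155 mol/L

Each tank obeys Vᵢ dCᵢ/dt = Q(Cᵢ₋₁ − Cᵢ), so τᵢ = Vᵢ/Q.
τ₁ = 38.3/1.70 = 22.529 s; τ₂ = 16.3/1.70 = 9.5882 s.
Solving the cascade with C₁(0)=C₂(0)=0 gives C₂(t) = C_in[1 − (τ₁ e^(−t/τ₁) − τ₂ e^(−t/τ₂))/(τ₁ − τ₂)].
At t = 15.5: e^(−t/τ₁) = 0.50259, e^(−t/τ₂) = 0.19858.
C₂ = 0.571·[1 − (22.529·0.50259 − 9.5882·0.19858)/(12.941)] = 0.571·0.27217 = 0.15541 mol/L.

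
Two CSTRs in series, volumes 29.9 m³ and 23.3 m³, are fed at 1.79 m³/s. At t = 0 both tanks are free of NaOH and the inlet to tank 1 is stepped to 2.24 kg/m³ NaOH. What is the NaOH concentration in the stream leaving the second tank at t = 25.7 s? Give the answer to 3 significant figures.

Time constants: τᵢ = Vᵢ/Q for each well-mixed tank.
τ₁ = 29.9/1.79 = 16.704 s; τ₂ = 23.3/1.79 = 13.017 s.
Solving the cascade with C₁(0)=C₂(0)=0 gives C₂(t) = C_in[1 − (τ₁ e^(−t/τ₁) − τ₂ e^(−t/τ₂))/(τ₁ − τ₂)].
At t = 25.7: e^(−t/τ₁) = 0.21469, e^(−t/τ₂) = 0.13885.
C₂ = 2.24·[1 − (16.704·0.21469 − 13.017·0.13885)/(3.6872)] = 2.24·0.51757 = 1.1593 kg/m³.

1.16 kg/m³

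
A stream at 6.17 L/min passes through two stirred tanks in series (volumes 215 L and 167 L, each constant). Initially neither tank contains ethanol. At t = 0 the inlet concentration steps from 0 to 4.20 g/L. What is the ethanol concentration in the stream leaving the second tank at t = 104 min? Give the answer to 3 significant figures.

Each tank obeys Vᵢ dCᵢ/dt = Q(Cᵢ₋₁ − Cᵢ), so τᵢ = Vᵢ/Q.
τ₁ = 215/6.17 = 34.846 min; τ₂ = 167/6.17 = 27.066 min.
Tank 1: C₁ = C_in(1 − e^(−t/τ₁)). Tank 2 (τ₁ ≠ τ₂): C₂ = C_in[1 − (τ₁ e^(−t/τ₁) − τ₂ e^(−t/τ₂))/(τ₁ − τ₂)].
At t = 104: e^(−t/τ₁) = 0.050562, e^(−t/τ₂) = 0.021442.
C₂ = 4.20·[1 − (34.846·0.050562 − 27.066·0.021442)/(7.7796)] = 4.20·0.84813 = 3.5621 g/L.

3.56 g/L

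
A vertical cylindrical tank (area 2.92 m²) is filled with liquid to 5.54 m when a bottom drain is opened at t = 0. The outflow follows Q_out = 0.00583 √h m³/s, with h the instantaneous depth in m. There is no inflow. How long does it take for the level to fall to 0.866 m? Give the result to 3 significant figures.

1430 s

With no inflow, A dh/dt = −0.00583 √h.
This is separable: 2 d(√h)/dt = −0.00583/A, so √h = √h₀ − (0.00583/(2A)) t.
t = 2A(√h₀ − √h)/0.00583 = 2·2.92·(√5.54 − √0.866)/0.00583
  = 5.8400 × (2.3537 − 0.93059) / 0.00583 = 1425.6 s.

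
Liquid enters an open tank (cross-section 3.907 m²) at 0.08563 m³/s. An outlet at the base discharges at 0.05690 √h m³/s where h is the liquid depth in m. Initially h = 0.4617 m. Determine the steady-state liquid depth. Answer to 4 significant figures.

Level balance: A dh/dt = 0.08563 − 0.05690 √h. Setting dh/dt = 0:
Q_in = 0.05690 √h_ss ⇒ √h_ss = 0.08563/0.05690 = 1.50492.
h_ss = 1.50492² = 2.26479 m. (Since h₀ = 0.4617 m < h_ss, the level will rise toward this value.)

2.265 m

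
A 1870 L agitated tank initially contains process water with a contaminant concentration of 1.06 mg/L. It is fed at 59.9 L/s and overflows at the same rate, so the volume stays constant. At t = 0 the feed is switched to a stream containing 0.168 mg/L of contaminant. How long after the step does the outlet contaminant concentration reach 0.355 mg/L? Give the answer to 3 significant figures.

48.8 s

Transient balance on the dissolved component: V dC/dt = Q(C_in − C), so τ = V/Q = 31.219 s.
C(t) = C_in + (C₀ − C_in) e^(−t/τ). Set C = 0.355 and solve for t:
e^(−t/τ) = (C − C_in)/(C₀ − C_in) = (0.355 − 0.168)/(1.06 − 0.168) = 0.20964
t = −τ ln(…) = 31.219 × 1.5624 = 48.775 s.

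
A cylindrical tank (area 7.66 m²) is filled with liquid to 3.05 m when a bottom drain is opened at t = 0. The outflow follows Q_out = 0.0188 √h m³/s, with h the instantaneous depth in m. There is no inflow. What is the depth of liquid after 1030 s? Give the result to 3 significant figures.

A dh/dt = −Q_out = −0.0188 √h.
Separate and integrate: 2(√h − √h₀) = −(0.0188/A) t.
√h = √3.05 − 0.0188·1030/(2·7.66) = 1.7464 − 1.2640 = 0.48246.
h = 0.48246² = 0.23276 m.

0.233 m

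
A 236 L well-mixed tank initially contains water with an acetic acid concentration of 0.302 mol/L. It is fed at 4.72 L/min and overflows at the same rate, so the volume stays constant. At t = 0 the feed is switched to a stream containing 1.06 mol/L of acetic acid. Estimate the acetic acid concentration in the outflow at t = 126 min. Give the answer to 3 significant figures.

Species balance on the tank: V dC/dt = Q(C_in − C).
Rewrite as dC/dt + C/τ = C_in/τ, τ = V/Q = 50.000 min.
Solution: C(t) = C_in + (C₀ − C_in) e^(−t/τ).
C(126) = 1.06 + (0.302 − 1.06)·e^(−126/50.000) = 1.06 + (-0.75800)·0.080460 = 0.99901 mol/L.

0.999 mol/L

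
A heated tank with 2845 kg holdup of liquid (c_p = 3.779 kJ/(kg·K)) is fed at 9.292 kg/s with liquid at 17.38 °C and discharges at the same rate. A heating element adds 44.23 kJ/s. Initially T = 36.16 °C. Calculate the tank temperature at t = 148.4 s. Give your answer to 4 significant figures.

29.43 °C

M c_p dT/dt = ṁ c_p (T_in − T) + Q̇.
Rearrange: dT/dt = (T_ss − T)/τ with τ = M/ṁ = 306.177 s and T_ss = T_in + Q̇/(ṁ c_p) = 18.6396 °C.
Integrating: T(t) = T_ss + (T₀ − T_ss) e^(−t/τ).
T(148.4) = 18.6396 + (17.5204)·e^(−148.4/306.177) = 18.6396 + (17.5204)·0.615890 = 29.4302 °C.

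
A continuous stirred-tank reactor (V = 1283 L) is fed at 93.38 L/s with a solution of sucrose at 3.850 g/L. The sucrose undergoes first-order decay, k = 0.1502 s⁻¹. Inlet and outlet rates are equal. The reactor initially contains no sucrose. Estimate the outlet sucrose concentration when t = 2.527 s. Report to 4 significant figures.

Accumulation = in − out − consumed: V dC/dt = Q C_in − Q C − k V C.
dC/dt = (Q/V) C_in − (Q/V + k) C; effective rate a = Q/V + k = 0.0727825 + 0.1502 = 0.222983 s⁻¹.
C_ss = Q C_in/(Q + kV) = 1.25666 g/L; C(t) = C_ss + (C₀ − C_ss) e^(−a t).
C(2.527) = 1.25666 + (-1.25666)·e^(−0.222983·2.527) = 1.25666 + (-1.25666)·0.569226 = 0.541335 g/L.

0.5413 g/L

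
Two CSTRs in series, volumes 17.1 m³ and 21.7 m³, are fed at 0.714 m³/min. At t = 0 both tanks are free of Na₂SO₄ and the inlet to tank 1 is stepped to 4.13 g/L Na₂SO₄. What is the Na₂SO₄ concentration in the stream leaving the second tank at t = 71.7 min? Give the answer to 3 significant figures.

3.06 g/L

Time constants: τᵢ = Vᵢ/Q for each well-mixed tank.
τ₁ = 17.1/0.714 = 23.950 min; τ₂ = 21.7/0.714 = 30.392 min.
Tank 1: C₁ = C_in(1 − e^(−t/τ₁)). Tank 2 (τ₁ ≠ τ₂): C₂ = C_in[1 − (τ₁ e^(−t/τ₁) − τ₂ e^(−t/τ₂))/(τ₁ − τ₂)].
At t = 71.7: e^(−t/τ₁) = 0.050097, e^(−t/τ₂) = 0.094499.
C₂ = 4.13·[1 − (23.950·0.050097 − 30.392·0.094499)/(-6.4426)] = 4.13·0.74044 = 3.0580 g/L.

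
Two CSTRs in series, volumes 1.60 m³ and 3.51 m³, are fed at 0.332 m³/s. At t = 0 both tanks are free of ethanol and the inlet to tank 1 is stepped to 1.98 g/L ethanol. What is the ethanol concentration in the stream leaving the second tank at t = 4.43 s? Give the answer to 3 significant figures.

0.248 g/L

Species balance on tank i: dCᵢ/dt = (Cᵢ₋₁ − Cᵢ)/τᵢ with τᵢ = Vᵢ/Q.
τ₁ = 1.60/0.332 = 4.8193 s; τ₂ = 3.51/0.332 = 10.572 s.
Solving the cascade with C₁(0)=C₂(0)=0 gives C₂(t) = C_in[1 − (τ₁ e^(−t/τ₁) − τ₂ e^(−t/τ₂))/(τ₁ − τ₂)].
At t = 4.43: e^(−t/τ₁) = 0.39883, e^(−t/τ₂) = 0.65769.
C₂ = 1.98·[1 − (4.8193·0.39883 − 10.572·0.65769)/(-5.7530)] = 1.98·0.12546 = 0.24841 g/L.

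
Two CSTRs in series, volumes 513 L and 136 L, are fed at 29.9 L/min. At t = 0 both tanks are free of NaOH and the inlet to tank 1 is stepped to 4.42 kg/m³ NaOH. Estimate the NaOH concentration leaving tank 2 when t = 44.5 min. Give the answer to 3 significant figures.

3.97 kg/m³

Species balance on tank i: dCᵢ/dt = (Cᵢ₋₁ − Cᵢ)/τᵢ with τᵢ = Vᵢ/Q.
τ₁ = 513/29.9 = 17.157 min; τ₂ = 136/29.9 = 4.5485 min.
Solving the cascade with C₁(0)=C₂(0)=0 gives C₂(t) = C_in[1 − (τ₁ e^(−t/τ₁) − τ₂ e^(−t/τ₂))/(τ₁ − τ₂)].
At t = 44.5: e^(−t/τ₁) = 0.074746, e^(−t/τ₂) = 5.6377e-05.
C₂ = 4.42·[1 − (17.157·0.074746 − 4.5485·5.6377e-05)/(12.609)] = 4.42·0.89831 = 3.9705 kg/m³.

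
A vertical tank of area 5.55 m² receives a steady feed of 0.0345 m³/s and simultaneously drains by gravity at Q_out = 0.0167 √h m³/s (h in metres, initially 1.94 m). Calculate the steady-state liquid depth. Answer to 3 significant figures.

4.27 m

A dh/dt = Q_in − 0.0167 √h. Steady state requires inflow = outflow:
Q_in = 0.0167 √h_ss ⇒ √h_ss = 0.0345/0.0167 = 2.0659.
h_ss = 2.0659² = 4.2678 m. (Since h₀ = 1.94 m < h_ss, the level will rise toward this value.)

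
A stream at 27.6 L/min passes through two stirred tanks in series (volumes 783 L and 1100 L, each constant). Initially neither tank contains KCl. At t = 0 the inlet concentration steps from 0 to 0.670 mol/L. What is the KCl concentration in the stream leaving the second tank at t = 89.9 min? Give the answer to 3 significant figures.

Time constants: τᵢ = Vᵢ/Q for each well-mixed tank.
τ₁ = 783/27.6 = 28.370 min; τ₂ = 1100/27.6 = 39.855 min.
Tank 1: C₁ = C_in(1 − e^(−t/τ₁)). Tank 2 (τ₁ ≠ τ₂): C₂ = C_in[1 − (τ₁ e^(−t/τ₁) − τ₂ e^(−t/τ₂))/(τ₁ − τ₂)].
At t = 89.9: e^(−t/τ₁) = 0.042050, e^(−t/τ₂) = 0.10480.
C₂ = 0.670·[1 − (28.370·0.042050 − 39.855·0.10480)/(-11.486)] = 0.670·0.74020 = 0.49593 mol/L.

0.496 mol/L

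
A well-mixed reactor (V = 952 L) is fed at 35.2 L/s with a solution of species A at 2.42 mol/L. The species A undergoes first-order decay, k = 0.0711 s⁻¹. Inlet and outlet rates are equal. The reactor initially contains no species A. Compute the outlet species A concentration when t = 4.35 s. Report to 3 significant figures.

0.311 mol/L

Accumulation = in − out − consumed: V dC/dt = Q C_in − Q C − k V C.
dC/dt = (Q/V) C_in − (Q/V + k) C; effective rate a = Q/V + k = 0.036975 + 0.0711 = 0.10807 s⁻¹.
C_ss = Q C_in/(Q + kV) = 0.82794 mol/L; C(t) = C_ss + (C₀ − C_ss) e^(−a t).
C(4.35) = 0.82794 + (-0.82794)·e^(−0.10807·4.35) = 0.82794 + (-0.82794)·0.62492 = 0.31054 mol/L.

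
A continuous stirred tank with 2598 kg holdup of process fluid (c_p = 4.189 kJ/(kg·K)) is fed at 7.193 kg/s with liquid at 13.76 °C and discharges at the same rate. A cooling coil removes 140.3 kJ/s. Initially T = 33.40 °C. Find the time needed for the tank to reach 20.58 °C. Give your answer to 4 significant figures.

270.9 s

M c_p dT/dt = ṁ c_p (T_in − T) − Q̇.
τ = M/ṁ = 361.184 s; T_ss = T_in − Q̇/(ṁ c_p) = 9.10374 °C.
T(t) = T_ss + (T₀ − T_ss) e^(−t/τ). Set T = 20.58:
e^(−t/τ) = (20.58 − 9.10374)/(33.40 − 9.10374) = 0.472347
t = −361.184 · ln(0.472347) = 270.903 s.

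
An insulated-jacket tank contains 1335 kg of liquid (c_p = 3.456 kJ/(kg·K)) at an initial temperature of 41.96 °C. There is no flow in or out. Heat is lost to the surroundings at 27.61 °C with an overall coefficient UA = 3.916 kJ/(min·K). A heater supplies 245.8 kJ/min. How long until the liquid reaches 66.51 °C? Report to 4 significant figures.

833.4 min

M c_p dT/dt = −UA(T − T_amb) + Q̇.
τ = M c_p/UA = 1178.18 min; T_ss = T_amb + Q̇/UA = 27.61 + 245.8/3.916 = 90.3781 °C.
T(t) = T_ss + (T₀ − T_ss)e^(−t/τ); set T = 66.51:
t = −τ ln[(T − T_ss)/(T₀ − T_ss)] = −1178.18 · ln(0.492959) = 833.364 min.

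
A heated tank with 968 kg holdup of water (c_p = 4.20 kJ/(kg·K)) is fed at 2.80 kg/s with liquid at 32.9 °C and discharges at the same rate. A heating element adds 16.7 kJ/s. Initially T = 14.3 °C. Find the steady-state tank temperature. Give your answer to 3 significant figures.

34.3 °C

M c_p dT/dt = ṁ c_p (T_in − T) + Q̇.
At steady state dT/dt = 0 ⇒ T_ss = T_in + Q̇/(ṁ c_p) = 32.9 + 16.7/(2.80·4.20) = 34.320 °C.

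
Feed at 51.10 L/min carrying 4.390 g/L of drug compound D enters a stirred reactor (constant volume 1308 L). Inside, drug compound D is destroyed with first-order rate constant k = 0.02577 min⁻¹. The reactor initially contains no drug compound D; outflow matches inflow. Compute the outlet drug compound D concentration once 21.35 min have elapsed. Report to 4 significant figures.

1.983 g/L

V dC/dt = Q(C_in − C) − k V C.
dC/dt = (Q/V) C_in − (Q/V + k) C; effective rate a = Q/V + k = 0.0390673 + 0.02577 = 0.0648373 min⁻¹.
C_ss = Q C_in/(Q + kV) = 2.64517 g/L; C(t) = C_ss + (C₀ − C_ss) e^(−a t).
C(21.35) = 2.64517 + (-2.64517)·e^(−0.0648373·21.35) = 2.64517 + (-2.64517)·0.250505 = 1.98254 g/L.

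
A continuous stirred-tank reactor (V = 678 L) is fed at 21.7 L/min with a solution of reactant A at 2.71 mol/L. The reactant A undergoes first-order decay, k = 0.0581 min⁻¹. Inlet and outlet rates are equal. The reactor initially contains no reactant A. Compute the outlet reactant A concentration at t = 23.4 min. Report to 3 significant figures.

0.846 mol/L

V dC/dt = Q(C_in − C) − k V C.
dC/dt = (Q/V) C_in − (Q/V + k) C; effective rate a = Q/V + k = 0.032006 + 0.0581 = 0.090106 min⁻¹.
C_ss = Q C_in/(Q + kV) = 0.96260 mol/L; C(t) = C_ss + (C₀ − C_ss) e^(−a t).
C(23.4) = 0.96260 + (-0.96260)·e^(−0.090106·23.4) = 0.96260 + (-0.96260)·0.12142 = 0.84572 mol/L.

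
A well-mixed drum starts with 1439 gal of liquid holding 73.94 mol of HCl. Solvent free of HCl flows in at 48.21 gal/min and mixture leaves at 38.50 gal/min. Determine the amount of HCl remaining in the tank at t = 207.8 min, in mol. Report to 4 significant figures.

2.290 mol

Total volume: dV/dt = Q_in − Q_out = 9.71000 gal/min, so V(t) = 1439 + 9.71000 t and V(207.8) = 3456.74 gal.
No HCl enters, so dm/dt = −Q_out · (m/V).
Separate: dm/m = −Q_out dt/V(t) ⇒ ln(m/m₀) = −(Q_out/(Q_in−Q_out)) ln(V/V₀).
m = m₀ (V₀/V)^(Q_out/(Q_in−Q_out)) = 73.94 × (1439/3456.74)^(3.96498) = 2.28973 mol.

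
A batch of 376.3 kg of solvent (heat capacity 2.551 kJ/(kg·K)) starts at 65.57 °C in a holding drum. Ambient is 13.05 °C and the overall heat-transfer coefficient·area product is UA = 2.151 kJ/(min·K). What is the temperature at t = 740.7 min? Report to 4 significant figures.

M c_p dT/dt = −UA(T − T_amb).
dT/dt = (T_ss − T)/τ with T_ss = T_amb = 13.0500 °C, τ = M c_p/UA = 376.3·2.551/2.151 = 446.277 min.
T approaches T_ss exponentially: T(t) = T_ss + (T₀ − T_ss) e^(−t/τ).
T(740.7) = 13.0500 + (52.5200)·0.190190 = 23.0388 °C.

23.04 °C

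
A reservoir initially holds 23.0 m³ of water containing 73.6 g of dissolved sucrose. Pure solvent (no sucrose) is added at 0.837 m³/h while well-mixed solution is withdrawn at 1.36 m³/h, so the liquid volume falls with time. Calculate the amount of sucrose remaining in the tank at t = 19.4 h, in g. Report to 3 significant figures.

Total volume: dV/dt = Q_in − Q_out = -0.52300 m³/h, so V(t) = 23.0 − 0.52300 t and V(19.4) = 12.854 m³.
No sucrose enters, so dm/dt = −Q_out · (m/V).
Separate: dm/m = −Q_out dt/V(t) ⇒ ln(m/m₀) = −(Q_out/(Q_in−Q_out)) ln(V/V₀).
m = m₀ (V₀/V)^(Q_out/(Q_in−Q_out)) = 73.6 × (23.0/12.854)^(-2.6004) = 16.210 g.

16.2 g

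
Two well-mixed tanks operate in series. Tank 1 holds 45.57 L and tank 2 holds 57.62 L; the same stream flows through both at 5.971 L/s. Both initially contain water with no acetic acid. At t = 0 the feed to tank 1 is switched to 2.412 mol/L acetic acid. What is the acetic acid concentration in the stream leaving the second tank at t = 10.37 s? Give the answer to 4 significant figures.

Species balance on tank i: dCᵢ/dt = (Cᵢ₋₁ − Cᵢ)/τᵢ with τᵢ = Vᵢ/Q.
τ₁ = 45.57/5.971 = 7.63189 s; τ₂ = 57.62/5.971 = 9.64997 s.
Solving the cascade with C₁(0)=C₂(0)=0 gives C₂(t) = C_in[1 − (τ₁ e^(−t/τ₁) − τ₂ e^(−t/τ₂))/(τ₁ − τ₂)].
At t = 10.37: e^(−t/τ₁) = 0.256976, e^(−t/τ₂) = 0.341429.
C₂ = 2.412·[1 − (7.63189·0.256976 − 9.64997·0.341429)/(-2.01809)] = 2.412·0.339189 = 0.818124 mol/L.

0.8181 mol/L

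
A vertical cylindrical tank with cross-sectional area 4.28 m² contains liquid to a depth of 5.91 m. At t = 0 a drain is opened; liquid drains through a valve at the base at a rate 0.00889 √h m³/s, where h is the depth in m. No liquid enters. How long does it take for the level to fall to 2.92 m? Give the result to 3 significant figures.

695 s

A dh/dt = −Q_out = −0.00889 √h.
∫ h^(−1/2) dh = −(0.00889/A) ∫ dt, giving 2√h = 2√h₀ − (0.00889/A) t.
t = 2A(√h₀ − √h)/0.00889 = 2·4.28·(√5.91 − √2.92)/0.00889
  = 8.5600 × (2.4310 − 1.7088) / 0.00889 = 695.44 s.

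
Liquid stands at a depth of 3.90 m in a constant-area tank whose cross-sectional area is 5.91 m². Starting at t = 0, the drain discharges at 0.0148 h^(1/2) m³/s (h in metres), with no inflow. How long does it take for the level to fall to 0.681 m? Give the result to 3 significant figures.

A dh/dt = −Q_out = −0.0148 √h.
Separate and integrate: 2(√h − √h₀) = −(0.0148/A) t.
t = 2A(√h₀ − √h)/0.0148 = 2·5.91·(√3.90 − √0.681)/0.0148
  = 11.820 × (1.9748 − 0.82523) / 0.0148 = 918.14 s.

918 s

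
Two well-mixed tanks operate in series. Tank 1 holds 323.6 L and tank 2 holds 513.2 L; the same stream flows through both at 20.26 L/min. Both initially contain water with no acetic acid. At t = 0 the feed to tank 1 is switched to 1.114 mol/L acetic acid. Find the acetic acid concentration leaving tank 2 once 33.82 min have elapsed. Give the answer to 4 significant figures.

Time constants: τᵢ = Vᵢ/Q for each well-mixed tank.
τ₁ = 323.6/20.26 = 15.9724 min; τ₂ = 513.2/20.26 = 25.3307 min.
Tank 1: C₁ = C_in(1 − e^(−t/τ₁)). Tank 2 (τ₁ ≠ τ₂): C₂ = C_in[1 − (τ₁ e^(−t/τ₁) − τ₂ e^(−t/τ₂))/(τ₁ − τ₂)].
At t = 33.82: e^(−t/τ₁) = 0.120343, e^(−t/τ₂) = 0.263122.
C₂ = 1.114·[1 − (15.9724·0.120343 − 25.3307·0.263122)/(-9.35834)] = 1.114·0.493191 = 0.549415 mol/L.

0.5494 mol/L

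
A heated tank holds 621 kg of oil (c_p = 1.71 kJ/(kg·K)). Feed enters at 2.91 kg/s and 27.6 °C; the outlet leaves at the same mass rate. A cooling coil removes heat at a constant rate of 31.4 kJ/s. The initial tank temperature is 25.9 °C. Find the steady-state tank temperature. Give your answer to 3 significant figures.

Energy balance: M c_p dT/dt = ṁ c_p (T_in − T) − 31.4.
At steady state dT/dt = 0 ⇒ T_ss = T_in − Q̇/(ṁ c_p) = 27.6 − 31.4/(2.91·1.71) = 21.290 °C.

21.3 °C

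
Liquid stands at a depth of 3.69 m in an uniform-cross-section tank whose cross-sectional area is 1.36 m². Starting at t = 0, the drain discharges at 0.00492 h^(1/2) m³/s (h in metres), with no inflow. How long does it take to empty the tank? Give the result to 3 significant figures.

Unsteady balance on liquid volume: A dh/dt = −0.00492 √h.
This is separable: 2 d(√h)/dt = −0.00492/A, so √h = √h₀ − (0.00492/(2A)) t.
Set h = 0: 2√h₀ = (0.00492/A) t_empty ⇒ t_empty = 2A√h₀/0.00492.
t_empty = 2·1.36·√3.69/0.00492 = 2.7200·1.9209/0.00492 = 1062.0 s.

1060 s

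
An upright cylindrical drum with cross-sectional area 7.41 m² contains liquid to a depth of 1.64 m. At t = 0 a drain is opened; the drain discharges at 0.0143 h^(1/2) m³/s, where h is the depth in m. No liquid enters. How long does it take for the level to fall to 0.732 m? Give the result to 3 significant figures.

441 s

Mass balance (ρ constant): A dh/dt = −0.0143 √h.
Separate and integrate: 2(√h − √h₀) = −(0.0143/A) t.
t = 2A(√h₀ − √h)/0.0143 = 2·7.41·(√1.64 − √0.732)/0.0143
  = 14.820 × (1.2806 − 0.85557) / 0.0143 = 440.51 s.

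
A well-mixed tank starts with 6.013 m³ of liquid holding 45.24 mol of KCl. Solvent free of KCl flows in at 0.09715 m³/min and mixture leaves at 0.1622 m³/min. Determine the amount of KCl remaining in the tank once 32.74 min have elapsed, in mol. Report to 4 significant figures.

15.21 mol

Total volume: dV/dt = Q_in − Q_out = -0.0650500 m³/min, so V(t) = 6.013 − 0.0650500 t and V(32.74) = 3.88326 m³.
Solute balance: dm/dt = 0 − Q_out C = −Q_out m/V(t).
Separate: dm/m = −Q_out dt/V(t) ⇒ ln(m/m₀) = −(Q_out/(Q_in−Q_out)) ln(V/V₀).
m = m₀ (V₀/V)^(Q_out/(Q_in−Q_out)) = 45.24 × (6.013/3.88326)^(-2.49347) = 15.2064 mol.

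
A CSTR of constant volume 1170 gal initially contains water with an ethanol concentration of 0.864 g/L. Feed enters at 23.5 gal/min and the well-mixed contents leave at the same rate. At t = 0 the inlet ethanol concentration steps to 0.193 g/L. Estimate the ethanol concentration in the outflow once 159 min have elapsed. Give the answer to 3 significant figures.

Unsteady species balance (constant V, well mixed): V dC/dt = Q(C_in − C).
Time constant τ = V/Q = 1170/23.5 = 49.787 min.
C approaches C_in exponentially: C(t) = C_in + (C₀ − C_in) e^(−t/τ).
C(159) = 0.193 + (0.864 − 0.193)·e^(−159/49.787) = 0.193 + (0.67100)·0.041024 = 0.22053 g/L.

0.221 g/L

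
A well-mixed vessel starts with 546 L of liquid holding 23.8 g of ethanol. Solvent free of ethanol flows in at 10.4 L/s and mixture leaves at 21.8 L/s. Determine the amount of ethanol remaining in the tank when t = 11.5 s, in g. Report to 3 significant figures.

14.1 g

Total volume: dV/dt = Q_in − Q_out = -11.400 L/s, so V(t) = 546 − 11.400 t and V(11.5) = 414.90 L.
Solute balance: dm/dt = 0 − Q_out C = −Q_out m/V(t).
Separate: dm/m = −Q_out dt/V(t) ⇒ ln(m/m₀) = −(Q_out/(Q_in−Q_out)) ln(V/V₀).
m = m₀ (V₀/V)^(Q_out/(Q_in−Q_out)) = 23.8 × (546/414.90)^(-1.9123) = 14.078 g.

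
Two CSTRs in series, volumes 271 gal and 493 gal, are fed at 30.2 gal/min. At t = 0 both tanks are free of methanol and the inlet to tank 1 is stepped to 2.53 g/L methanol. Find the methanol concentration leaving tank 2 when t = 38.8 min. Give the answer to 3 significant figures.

2.05 g/L

Each tank obeys Vᵢ dCᵢ/dt = Q(Cᵢ₋₁ − Cᵢ), so τᵢ = Vᵢ/Q.
τ₁ = 271/30.2 = 8.9735 min; τ₂ = 493/30.2 = 16.325 min.
Solving the cascade with C₁(0)=C₂(0)=0 gives C₂(t) = C_in[1 − (τ₁ e^(−t/τ₁) − τ₂ e^(−t/τ₂))/(τ₁ − τ₂)].
At t = 38.8: e^(−t/τ₁) = 0.013249, e^(−t/τ₂) = 0.092848.
C₂ = 2.53·[1 − (8.9735·0.013249 − 16.325·0.092848)/(-7.3510)] = 2.53·0.80998 = 2.0493 g/L.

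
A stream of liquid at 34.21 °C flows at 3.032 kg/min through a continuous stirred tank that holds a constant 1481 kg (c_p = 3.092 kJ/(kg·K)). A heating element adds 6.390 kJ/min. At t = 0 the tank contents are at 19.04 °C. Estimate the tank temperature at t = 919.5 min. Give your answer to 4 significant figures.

32.48 °C

Energy balance: M c_p dT/dt = ṁ c_p (T_in − T) + 6.390.
Rearrange: dT/dt = (T_ss − T)/τ with τ = M/ṁ = 488.456 min and T_ss = T_in + Q̇/(ṁ c_p) = 34.8916 °C.
Integrating: T(t) = T_ss + (T₀ − T_ss) e^(−t/τ).
T(919.5) = 34.8916 + (-15.8516)·e^(−919.5/488.456) = 34.8916 + (-15.8516)·0.152215 = 32.4788 °C.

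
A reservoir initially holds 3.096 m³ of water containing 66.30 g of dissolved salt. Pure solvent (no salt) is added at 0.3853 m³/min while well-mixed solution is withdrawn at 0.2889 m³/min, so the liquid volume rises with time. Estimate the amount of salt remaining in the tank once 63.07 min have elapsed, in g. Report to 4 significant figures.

Total volume: dV/dt = Q_in − Q_out = 0.0964000 m³/min, so V(t) = 3.096 + 0.0964000 t and V(63.07) = 9.17595 m³.
No salt enters, so dm/dt = −Q_out · (m/V).
Separate: dm/m = −Q_out dt/V(t) ⇒ ln(m/m₀) = −(Q_out/(Q_in−Q_out)) ln(V/V₀).
m = m₀ (V₀/V)^(Q_out/(Q_in−Q_out)) = 66.30 × (3.096/9.17595)^(2.99689) = 2.55524 g.

2.555 g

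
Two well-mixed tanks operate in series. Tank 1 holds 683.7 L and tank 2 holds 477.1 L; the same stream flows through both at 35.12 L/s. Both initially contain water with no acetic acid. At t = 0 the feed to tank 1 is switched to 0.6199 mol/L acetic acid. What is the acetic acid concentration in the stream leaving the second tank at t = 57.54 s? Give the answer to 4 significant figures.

0.5339 mol/L

Each tank obeys Vᵢ dCᵢ/dt = Q(Cᵢ₋₁ − Cᵢ), so τᵢ = Vᵢ/Q.
τ₁ = 683.7/35.12 = 19.4675 s; τ₂ = 477.1/35.12 = 13.5849 s.
Tank 1: C₁ = C_in(1 − e^(−t/τ₁)). Tank 2 (τ₁ ≠ τ₂): C₂ = C_in[1 − (τ₁ e^(−t/τ₁) − τ₂ e^(−t/τ₂))/(τ₁ − τ₂)].
At t = 57.54: e^(−t/τ₁) = 0.0520428, e^(−t/τ₂) = 0.0144711.
C₂ = 0.6199·[1 − (19.4675·0.0520428 − 13.5849·0.0144711)/(5.88269)] = 0.6199·0.861193 = 0.533854 mol/L.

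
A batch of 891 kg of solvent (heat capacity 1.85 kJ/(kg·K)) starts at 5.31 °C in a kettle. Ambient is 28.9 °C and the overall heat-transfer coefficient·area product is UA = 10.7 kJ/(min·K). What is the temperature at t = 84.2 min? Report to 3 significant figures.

15.2 °C

Lumped-capacitance energy balance: M c_p dT/dt = UA(T_amb − T).
dT/dt = (T_ss − T)/τ with T_ss = T_amb = 28.900 °C, τ = M c_p/UA = 891·1.85/10.7 = 154.05 min.
Integrating: T(t) = T_ss + (T₀ − T_ss) e^(−t/τ).
T(84.2) = 28.900 + (-23.590)·0.57893 = 15.243 °C.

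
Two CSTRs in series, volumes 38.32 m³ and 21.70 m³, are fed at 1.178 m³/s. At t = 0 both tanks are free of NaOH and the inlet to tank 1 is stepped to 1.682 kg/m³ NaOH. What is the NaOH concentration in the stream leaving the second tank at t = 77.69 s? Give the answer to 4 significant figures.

Species balance on tank i: dCᵢ/dt = (Cᵢ₋₁ − Cᵢ)/τᵢ with τᵢ = Vᵢ/Q.
τ₁ = 38.32/1.178 = 32.5297 s; τ₂ = 21.70/1.178 = 18.4211 s.
Solving the cascade with C₁(0)=C₂(0)=0 gives C₂(t) = C_in[1 − (τ₁ e^(−t/τ₁) − τ₂ e^(−t/τ₂))/(τ₁ − τ₂)].
At t = 77.69: e^(−t/τ₁) = 0.0917876, e^(−t/τ₂) = 0.0147361.
C₂ = 1.682·[1 − (32.5297·0.0917876 − 18.4211·0.0147361)/(14.1087)] = 1.682·0.807610 = 1.35840 kg/m³.

1.358 kg/m³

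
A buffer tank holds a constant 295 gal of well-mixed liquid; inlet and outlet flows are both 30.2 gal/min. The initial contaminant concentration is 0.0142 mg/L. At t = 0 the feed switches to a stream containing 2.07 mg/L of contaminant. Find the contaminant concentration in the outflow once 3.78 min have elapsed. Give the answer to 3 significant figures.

Unsteady species balance (constant V, well mixed): V dC/dt = Q(C_in − C).
So dC/dt = (C_in − C)/τ with τ = V/Q = 295/30.2 = 9.7682 min.
Solution: C(t) = C_in + (C₀ − C_in) e^(−t/τ).
C(3.78) = 2.07 + (0.0142 − 2.07)·e^(−3.78/9.7682) = 2.07 + (-2.0558)·0.67911 = 0.67388 mg/L.

0.674 mg/L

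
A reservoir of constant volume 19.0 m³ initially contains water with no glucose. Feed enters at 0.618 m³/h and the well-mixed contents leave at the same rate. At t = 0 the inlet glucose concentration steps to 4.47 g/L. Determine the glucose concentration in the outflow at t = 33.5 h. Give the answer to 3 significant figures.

Species balance on the tank: V dC/dt = Q(C_in − C).
Rewrite as dC/dt + C/τ = C_in/τ, τ = V/Q = 30.744 h.
Integrating: C(t) = C_in + (C₀ − C_in) e^(−t/τ).
C(33.5) = 4.47 + (0 − 4.47)·e^(−33.5/30.744) = 4.47 + (-4.4700)·0.33634 = 2.9666 g/L.

2.97 g/L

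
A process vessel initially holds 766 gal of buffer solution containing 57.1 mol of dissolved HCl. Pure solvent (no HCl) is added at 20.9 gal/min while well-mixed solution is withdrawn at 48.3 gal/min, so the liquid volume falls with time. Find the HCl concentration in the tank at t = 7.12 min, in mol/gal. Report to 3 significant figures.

Total volume: dV/dt = Q_in − Q_out = -27.400 gal/min, so V(t) = 766 − 27.400 t and V(7.12) = 570.91 gal.
No HCl enters, so dm/dt = −Q_out · (m/V).
dm/m = −Q_out dt/(V₀ − 27.400 t); integrating gives ln(m/m₀) = −(Q_out/(Q_in−Q_out)) ln(V/V₀).
m = m₀ (V₀/V)^(Q_out/(Q_in−Q_out)) = 57.1 × (766/570.91)^(-1.7628) = 34.010 mol.
C = m/V = 34.010/570.91 = 0.059571 mol/gal.

0.0596 mol/gal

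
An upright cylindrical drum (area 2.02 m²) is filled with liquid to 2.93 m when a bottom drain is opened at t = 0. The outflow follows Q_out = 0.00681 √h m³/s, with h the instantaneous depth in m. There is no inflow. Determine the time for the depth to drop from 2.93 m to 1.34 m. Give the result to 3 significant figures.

A dh/dt = −Q_out = −0.00681 √h.
Separate and integrate: 2(√h − √h₀) = −(0.00681/A) t.
t = 2A(√h₀ − √h)/0.00681 = 2·2.02·(√2.93 − √1.34)/0.00681
  = 4.0400 × (1.7117 − 1.1576) / 0.00681 = 328.74 s.

329 s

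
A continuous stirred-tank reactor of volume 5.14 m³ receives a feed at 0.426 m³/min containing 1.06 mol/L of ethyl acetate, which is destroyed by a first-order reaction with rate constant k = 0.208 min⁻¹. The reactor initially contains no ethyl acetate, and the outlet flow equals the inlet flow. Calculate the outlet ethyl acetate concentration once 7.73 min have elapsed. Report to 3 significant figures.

0.270 mol/L

V dC/dt = Q(C_in − C) − k V C.
This is linear with rate a = Q/V + k = 0.29088 min⁻¹.
C_ss = Q C_in/(Q + kV) = 0.30202 mol/L; C(t) = C_ss + (C₀ − C_ss) e^(−a t).
C(7.73) = 0.30202 + (-0.30202)·e^(−0.29088·7.73) = 0.30202 + (-0.30202)·0.10556 = 0.27014 mol/L.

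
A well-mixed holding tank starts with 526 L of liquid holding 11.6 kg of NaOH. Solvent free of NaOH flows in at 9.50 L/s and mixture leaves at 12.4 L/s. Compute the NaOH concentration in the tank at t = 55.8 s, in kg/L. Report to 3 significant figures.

Total volume: dV/dt = Q_in − Q_out = -2.9000 L/s, so V(t) = 526 − 2.9000 t and V(55.8) = 364.18 L.
Solute balance: dm/dt = 0 − Q_out C = −Q_out m/V(t).
Separate: dm/m = −Q_out dt/V(t) ⇒ ln(m/m₀) = −(Q_out/(Q_in−Q_out)) ln(V/V₀).
m = m₀ (V₀/V)^(Q_out/(Q_in−Q_out)) = 11.6 × (526/364.18)^(-4.2759) = 2.4084 kg.
C = m/V = 2.4084/364.18 = 0.0066133 kg/L.

0.00661 kg/L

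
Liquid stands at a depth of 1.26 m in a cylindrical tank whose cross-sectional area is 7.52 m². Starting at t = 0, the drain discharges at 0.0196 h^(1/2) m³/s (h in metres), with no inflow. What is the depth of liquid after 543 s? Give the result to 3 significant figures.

0.172 m

With no inflow, A dh/dt = −0.0196 √h.
This is separable: 2 d(√h)/dt = −0.0196/A, so √h = √h₀ − (0.0196/(2A)) t.
√h = √1.26 − 0.0196·543/(2·7.52) = 1.1225 − 0.70763 = 0.41486.
h = 0.41486² = 0.17211 m.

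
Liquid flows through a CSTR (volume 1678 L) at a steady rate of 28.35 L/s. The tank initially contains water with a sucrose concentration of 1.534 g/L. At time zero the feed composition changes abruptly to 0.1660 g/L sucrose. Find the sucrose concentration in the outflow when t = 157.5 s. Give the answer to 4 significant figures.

Species balance on the tank: V dC/dt = Q(C_in − C).
Time constant τ = V/Q = 1678/28.35 = 59.1887 s.
C approaches C_in exponentially: C(t) = C_in + (C₀ − C_in) e^(−t/τ).
C(157.5) = 0.1660 + (1.534 − 0.1660)·e^(−157.5/59.1887) = 0.1660 + (1.36800)·0.0698797 = 0.261595 g/L.

0.2616 g/L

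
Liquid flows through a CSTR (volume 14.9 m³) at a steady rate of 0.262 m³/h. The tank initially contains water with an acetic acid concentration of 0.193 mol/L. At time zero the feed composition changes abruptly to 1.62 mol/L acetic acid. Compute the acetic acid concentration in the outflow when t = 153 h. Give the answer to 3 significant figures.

1.52 mol/L

Species balance on the tank: V dC/dt = Q(C_in − C).
Rewrite as dC/dt + C/τ = C_in/τ, τ = V/Q = 56.870 h.
Integrating: C(t) = C_in + (C₀ − C_in) e^(−t/τ).
C(153) = 1.62 + (0.193 − 1.62)·e^(−153/56.870) = 1.62 + (-1.4270)·0.067858 = 1.5232 mol/L.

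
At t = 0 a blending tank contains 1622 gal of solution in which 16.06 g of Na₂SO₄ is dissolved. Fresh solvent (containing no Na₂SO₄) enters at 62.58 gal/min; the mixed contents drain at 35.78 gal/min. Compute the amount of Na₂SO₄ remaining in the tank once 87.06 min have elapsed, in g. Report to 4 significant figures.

4.886 g

Total volume: dV/dt = Q_in − Q_out = 26.8000 gal/min, so V(t) = 1622 + 26.8000 t and V(87.06) = 3955.21 gal.
Solute balance: dm/dt = 0 − Q_out C = −Q_out m/V(t).
dm/m = −Q_out dt/(V₀ + 26.8000 t); integrating gives ln(m/m₀) = −(Q_out/(Q_in−Q_out)) ln(V/V₀).
m = m₀ (V₀/V)^(Q_out/(Q_in−Q_out)) = 16.06 × (1622/3955.21)^(1.33507) = 4.88555 g.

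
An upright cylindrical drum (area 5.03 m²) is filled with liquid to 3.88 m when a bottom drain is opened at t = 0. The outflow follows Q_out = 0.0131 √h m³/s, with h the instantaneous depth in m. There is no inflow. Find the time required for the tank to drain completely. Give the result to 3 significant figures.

With no inflow, A dh/dt = −0.0131 √h.
Separate and integrate: 2(√h − √h₀) = −(0.0131/A) t.
Tank is empty when √h = 0: t_empty = 2A√h₀/0.0131.
t_empty = 2·5.03·√3.88/0.0131 = 10.060·1.9698/0.0131 = 1512.7 s.

1510 s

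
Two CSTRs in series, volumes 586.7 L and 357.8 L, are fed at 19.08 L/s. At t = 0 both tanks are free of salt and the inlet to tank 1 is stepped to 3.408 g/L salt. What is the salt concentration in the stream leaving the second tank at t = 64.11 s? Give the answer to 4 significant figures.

Each tank obeys Vᵢ dCᵢ/dt = Q(Cᵢ₋₁ − Cᵢ), so τᵢ = Vᵢ/Q.
τ₁ = 586.7/19.08 = 30.7495 s; τ₂ = 357.8/19.08 = 18.7526 s.
Solving the cascade with C₁(0)=C₂(0)=0 gives C₂(t) = C_in[1 − (τ₁ e^(−t/τ₁) − τ₂ e^(−t/τ₂))/(τ₁ − τ₂)].
At t = 64.11: e^(−t/τ₁) = 0.124318, e^(−t/τ₂) = 0.0327543.
C₂ = 3.408·[1 − (30.7495·0.124318 − 18.7526·0.0327543)/(11.9969)] = 3.408·0.732557 = 2.49655 g/L.

2.497 g/L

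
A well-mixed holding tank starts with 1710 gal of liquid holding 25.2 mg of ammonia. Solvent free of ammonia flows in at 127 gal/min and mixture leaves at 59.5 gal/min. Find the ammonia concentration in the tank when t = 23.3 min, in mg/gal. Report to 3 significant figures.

Total volume: dV/dt = Q_in − Q_out = 67.500 gal/min, so V(t) = 1710 + 67.500 t and V(23.3) = 3282.8 gal.
No ammonia enters, so dm/dt = −Q_out · (m/V).
dm/m = −Q_out dt/(V₀ + 67.500 t); integrating gives ln(m/m₀) = −(Q_out/(Q_in−Q_out)) ln(V/V₀).
m = m₀ (V₀/V)^(Q_out/(Q_in−Q_out)) = 25.2 × (1710/3282.8)^(0.88148) = 14.182 mg.
C = m/V = 14.182/3282.8 = 0.0043201 mg/gal.

0.00432 mg/gal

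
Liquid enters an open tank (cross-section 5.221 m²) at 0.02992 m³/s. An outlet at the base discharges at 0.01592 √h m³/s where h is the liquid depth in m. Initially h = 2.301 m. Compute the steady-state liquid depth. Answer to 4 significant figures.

Level balance: A dh/dt = 0.02992 − 0.01592 √h. Setting dh/dt = 0:
Q_in = 0.01592 √h_ss ⇒ √h_ss = 0.02992/0.01592 = 1.87940.
h_ss = 1.87940² = 3.53213 m. (Since h₀ = 2.301 m < h_ss, the level will rise toward this value.)

3.532 m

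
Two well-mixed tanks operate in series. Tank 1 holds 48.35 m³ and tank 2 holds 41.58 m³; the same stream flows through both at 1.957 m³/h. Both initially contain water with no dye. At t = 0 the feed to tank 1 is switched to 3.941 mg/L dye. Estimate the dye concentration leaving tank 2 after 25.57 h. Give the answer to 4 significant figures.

1.208 mg/L

Time constants: τᵢ = Vᵢ/Q for each well-mixed tank.
τ₁ = 48.35/1.957 = 24.7062 h; τ₂ = 41.58/1.957 = 21.2468 h.
Tank 1: C₁ = C_in(1 − e^(−t/τ₁)). Tank 2 (τ₁ ≠ τ₂): C₂ = C_in[1 − (τ₁ e^(−t/τ₁) − τ₂ e^(−t/τ₂))/(τ₁ − τ₂)].
At t = 25.57: e^(−t/τ₁) = 0.355239, e^(−t/τ₂) = 0.300149.
C₂ = 3.941·[1 − (24.7062·0.355239 − 21.2468·0.300149)/(3.45938)] = 3.941·0.306409 = 1.20756 mg/L.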